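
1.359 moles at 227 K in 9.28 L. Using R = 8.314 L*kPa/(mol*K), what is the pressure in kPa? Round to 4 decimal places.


PV = nRT, solve for P = nRT / V.
nRT = 1.359 * 8.314 * 227 = 2564.8108
P = 2564.8108 / 9.28
P = 276.38047414 kPa, rounded to 4 dp:

276.3805 kPa


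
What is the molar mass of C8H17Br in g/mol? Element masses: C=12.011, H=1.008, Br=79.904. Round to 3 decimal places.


M = sum(count * atomic_mass) over atoms.
M = 8*12.011 + 17*1.008 + 1*79.904
M = 96.088 + 17.136 + 79.904
M = 193.128 g/mol, rounded to 3 dp:

193.128 g/mol


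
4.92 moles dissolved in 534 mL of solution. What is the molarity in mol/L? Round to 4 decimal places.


Convert volume to liters: V_L = V_mL / 1000.
V_L = 534 / 1000 = 0.534 L
M = n / V_L = 4.92 / 0.534
M = 9.21348315 mol/L, rounded to 4 dp:

9.2135 mol/L


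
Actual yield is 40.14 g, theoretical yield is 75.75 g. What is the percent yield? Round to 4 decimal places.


% yield = 100 * actual / theoretical
% yield = 100 * 40.14 / 75.75
% yield = 52.99009901 %, rounded to 4 dp:

52.9901 %


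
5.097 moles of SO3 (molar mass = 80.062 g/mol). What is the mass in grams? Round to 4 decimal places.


mass = n * M
mass = 5.097 * 80.062
mass = 408.076014 g, rounded to 4 dp:

408.0760 g


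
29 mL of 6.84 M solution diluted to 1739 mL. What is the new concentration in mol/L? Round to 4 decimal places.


Dilution: M1*V1 = M2*V2, solve for M2.
M2 = M1*V1 / V2
M2 = 6.84 * 29 / 1739
M2 = 198.36 / 1739
M2 = 0.11406555 mol/L, rounded to 4 dp:

0.1141 mol/L


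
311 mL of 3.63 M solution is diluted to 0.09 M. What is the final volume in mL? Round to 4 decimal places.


Dilution: M1*V1 = M2*V2, solve for V2.
V2 = M1*V1 / M2
V2 = 3.63 * 311 / 0.09
V2 = 1128.93 / 0.09
V2 = 12543.66666667 mL, rounded to 4 dp:

12543.6667 mL


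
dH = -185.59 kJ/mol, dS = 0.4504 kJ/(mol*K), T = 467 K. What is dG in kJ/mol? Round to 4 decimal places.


Gibbs: dG = dH - T*dS (consistent units, dS already in kJ/(mol*K)).
T*dS = 467 * 0.4504 = 210.3368
dG = -185.59 - (210.3368)
dG = -395.9268 kJ/mol, rounded to 4 dp:

-395.9268 kJ/mol


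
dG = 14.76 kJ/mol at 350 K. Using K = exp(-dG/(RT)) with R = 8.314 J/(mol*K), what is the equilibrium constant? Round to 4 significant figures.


dG is in kJ/mol; multiply by 1000 to match R in J/(mol*K).
RT = 8.314 * 350 = 2909.9 J/mol
exponent = -dG*1000 / (RT) = -(14.76*1000) / 2909.9 = -5.07233926
K = exp(-5.07233926)
K = 0.0062677411, rounded to 4 significant figures:

0.006268


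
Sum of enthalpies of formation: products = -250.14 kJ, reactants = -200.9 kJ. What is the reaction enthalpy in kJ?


dH_rxn = sum(dH_f products) - sum(dH_f reactants)
dH_rxn = -250.14 - (-200.9)
dH_rxn = -49.24 kJ:

-49.24 kJ


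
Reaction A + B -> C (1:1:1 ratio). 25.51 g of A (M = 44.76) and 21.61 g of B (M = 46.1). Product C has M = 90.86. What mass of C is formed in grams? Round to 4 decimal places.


Find moles of each reactant; the smaller value is the limiting reagent in a 1:1:1 reaction, so moles_C equals moles of the limiter.
n_A = mass_A / M_A = 25.51 / 44.76 = 0.569929 mol
n_B = mass_B / M_B = 21.61 / 46.1 = 0.468764 mol
Limiting reagent: B (smaller), n_limiting = 0.468764 mol
mass_C = n_limiting * M_C = 0.468764 * 90.86
mass_C = 42.59189704 g, rounded to 4 dp:

42.5919 g


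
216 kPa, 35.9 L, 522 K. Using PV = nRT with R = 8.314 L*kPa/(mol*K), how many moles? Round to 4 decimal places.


PV = nRT, solve for n = PV / (RT).
PV = 216 * 35.9 = 7754.4
RT = 8.314 * 522 = 4339.908
n = 7754.4 / 4339.908
n = 1.78676599 mol, rounded to 4 dp:

1.7868 mol


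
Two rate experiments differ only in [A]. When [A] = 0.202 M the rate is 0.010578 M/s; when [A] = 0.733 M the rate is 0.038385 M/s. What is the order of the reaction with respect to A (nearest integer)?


Rate is proportional to [A]^n, so rate2/rate1 = ([A]2/[A]1)^n. Take logs to solve for n.
rate2/rate1 = 0.038385 / 0.010578 = 3.6288
[A]2/[A]1 = 0.733 / 0.202 = 3.6287
n = ln(3.6288) / ln(3.6287) = 1.0
Nearest integer order:

1


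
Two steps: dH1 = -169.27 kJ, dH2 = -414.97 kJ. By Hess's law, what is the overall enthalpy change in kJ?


Hess's law: enthalpy is a state function, so add the step enthalpies.
dH_total = dH1 + dH2 = -169.27 + (-414.97)
dH_total = -584.24 kJ:

-584.24 kJ


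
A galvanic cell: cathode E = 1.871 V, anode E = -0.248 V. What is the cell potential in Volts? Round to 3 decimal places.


Standard cell potential: E_cell = E_cathode - E_anode.
E_cell = 1.871 - (-0.248)
E_cell = 2.119 V, rounded to 3 dp:

2.119 V


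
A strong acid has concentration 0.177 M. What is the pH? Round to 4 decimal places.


A strong acid dissociates completely, so [H+] equals the given concentration.
pH = -log10([H+]) = -log10(0.177)
pH = 0.75202673, rounded to 4 dp:

0.7520


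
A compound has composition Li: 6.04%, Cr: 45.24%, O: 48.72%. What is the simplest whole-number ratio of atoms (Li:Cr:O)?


Assume 100 g of compound, divide each mass% by atomic mass to get moles, then normalize by the smallest to get a raw atom ratio.
Moles per 100 g: Li: 6.04/6.941 = 0.8702, Cr: 45.24/51.996 = 0.8701, O: 48.72/15.999 = 3.0452
Raw ratio (divide by min = 0.8701): Li: 1.0, Cr: 1.0, O: 3.5
Multiply by 2 to clear fractions: Li: 2.0 ~= 2, Cr: 2.0 ~= 2, O: 7.0 ~= 7
Reduce by GCD to get the simplest whole-number ratio:

2:2:7


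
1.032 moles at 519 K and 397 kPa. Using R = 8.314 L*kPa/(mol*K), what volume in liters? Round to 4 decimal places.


PV = nRT, solve for V = nRT / P.
nRT = 1.032 * 8.314 * 519 = 4453.0449
V = 4453.0449 / 397
V = 11.21673778 L, rounded to 4 dp:

11.2167 L


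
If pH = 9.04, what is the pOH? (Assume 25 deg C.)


At 25 deg C, pH + pOH = 14.
pOH = 14 - pH = 14 - 9.04
pOH = 4.96:

4.96


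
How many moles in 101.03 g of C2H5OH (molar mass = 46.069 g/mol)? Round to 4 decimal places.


n = mass / M
n = 101.03 / 46.069
n = 2.19301483 mol, rounded to 4 dp:

2.1930 mol


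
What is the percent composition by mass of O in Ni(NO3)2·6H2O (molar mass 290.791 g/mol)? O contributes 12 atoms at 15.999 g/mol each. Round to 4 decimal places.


pct = 100 * (n_elem * M_elem) / M_total
mass_contribution = 12 * 15.999 = 191.988 g/mol
pct = 100 * 191.988 / 290.791
pct = 66.02267608 %, rounded to 4 dp:

66.0227 %


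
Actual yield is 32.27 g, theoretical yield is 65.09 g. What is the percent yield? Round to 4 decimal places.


% yield = 100 * actual / theoretical
% yield = 100 * 32.27 / 65.09
% yield = 49.57750807 %, rounded to 4 dp:

49.5775 %


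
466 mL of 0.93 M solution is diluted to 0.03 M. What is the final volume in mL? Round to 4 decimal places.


Dilution: M1*V1 = M2*V2, solve for V2.
V2 = M1*V1 / M2
V2 = 0.93 * 466 / 0.03
V2 = 433.38 / 0.03
V2 = 14446.0 mL, rounded to 4 dp:

14446.0000 mL


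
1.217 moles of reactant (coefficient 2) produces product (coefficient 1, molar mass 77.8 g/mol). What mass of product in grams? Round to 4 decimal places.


Use the coefficient ratio to convert reactant moles to product moles, then multiply by the product's molar mass.
moles_P = moles_R * (coeff_P / coeff_R) = 1.217 * (1/2) = 0.6085
mass_P = moles_P * M_P = 0.6085 * 77.8
mass_P = 47.3413 g, rounded to 4 dp:

47.3413 g


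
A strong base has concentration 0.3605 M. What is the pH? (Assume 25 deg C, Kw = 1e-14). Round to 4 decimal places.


A strong base dissociates completely, so [OH-] equals the given concentration.
pOH = -log10([OH-]) = -log10(0.3605) = 0.443095
pH = 14 - pOH = 14 - 0.443095
pH = 13.556905, rounded to 4 dp:

13.5569


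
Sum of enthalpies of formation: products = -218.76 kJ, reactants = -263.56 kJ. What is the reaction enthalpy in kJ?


dH_rxn = sum(dH_f products) - sum(dH_f reactants)
dH_rxn = -218.76 - (-263.56)
dH_rxn = 44.8 kJ:

44.80 kJ


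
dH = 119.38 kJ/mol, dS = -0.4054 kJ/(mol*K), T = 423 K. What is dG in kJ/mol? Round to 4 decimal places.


Gibbs: dG = dH - T*dS (consistent units, dS already in kJ/(mol*K)).
T*dS = 423 * -0.4054 = -171.4842
dG = 119.38 - (-171.4842)
dG = 290.8642 kJ/mol, rounded to 4 dp:

290.8642 kJ/mol


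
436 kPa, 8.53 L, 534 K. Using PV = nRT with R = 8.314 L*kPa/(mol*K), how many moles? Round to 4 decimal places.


PV = nRT, solve for n = PV / (RT).
PV = 436 * 8.53 = 3719.08
RT = 8.314 * 534 = 4439.676
n = 3719.08 / 4439.676
n = 0.83769176 mol, rounded to 4 dp:

0.8377 mol


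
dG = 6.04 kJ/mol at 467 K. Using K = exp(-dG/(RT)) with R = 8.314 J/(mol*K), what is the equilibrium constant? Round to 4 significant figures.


dG is in kJ/mol; multiply by 1000 to match R in J/(mol*K).
RT = 8.314 * 467 = 3882.638 J/mol
exponent = -dG*1000 / (RT) = -(6.04*1000) / 3882.638 = -1.55564335
K = exp(-1.55564335)
K = 0.21105356, rounded to 4 significant figures:

0.2111


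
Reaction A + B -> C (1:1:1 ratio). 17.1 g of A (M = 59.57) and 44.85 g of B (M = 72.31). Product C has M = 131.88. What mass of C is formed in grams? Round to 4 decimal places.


Find moles of each reactant; the smaller value is the limiting reagent in a 1:1:1 reaction, so moles_C equals moles of the limiter.
n_A = mass_A / M_A = 17.1 / 59.57 = 0.287057 mol
n_B = mass_B / M_B = 44.85 / 72.31 = 0.620246 mol
Limiting reagent: A (smaller), n_limiting = 0.287057 mol
mass_C = n_limiting * M_C = 0.287057 * 131.88
mass_C = 37.85707716 g, rounded to 4 dp:

37.8571 g


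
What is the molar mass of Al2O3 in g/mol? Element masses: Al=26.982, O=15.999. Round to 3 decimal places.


M = sum(count * atomic_mass) over atoms.
M = 2*26.982 + 3*15.999
M = 53.964 + 47.997
M = 101.961 g/mol, rounded to 3 dp:

101.961 g/mol


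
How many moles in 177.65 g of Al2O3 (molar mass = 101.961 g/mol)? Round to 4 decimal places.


n = mass / M
n = 177.65 / 101.961
n = 1.74233285 mol, rounded to 4 dp:

1.7423 mol


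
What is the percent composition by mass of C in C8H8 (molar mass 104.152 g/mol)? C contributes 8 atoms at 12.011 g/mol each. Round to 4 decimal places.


pct = 100 * (n_elem * M_elem) / M_total
mass_contribution = 8 * 12.011 = 96.088 g/mol
pct = 100 * 96.088 / 104.152
pct = 92.25746985 %, rounded to 4 dp:

92.2575 %


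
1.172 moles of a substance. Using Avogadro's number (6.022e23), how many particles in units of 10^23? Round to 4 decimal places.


N = n * NA, then divide by 1e23 for the requested units.
N / 1e23 = n * 6.022
N / 1e23 = 1.172 * 6.022
N / 1e23 = 7.057784, rounded to 4 dp:

7.0578


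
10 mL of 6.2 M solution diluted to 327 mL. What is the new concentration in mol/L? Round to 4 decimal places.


Dilution: M1*V1 = M2*V2, solve for M2.
M2 = M1*V1 / V2
M2 = 6.2 * 10 / 327
M2 = 62.0 / 327
M2 = 0.18960245 mol/L, rounded to 4 dp:

0.1896 mol/L


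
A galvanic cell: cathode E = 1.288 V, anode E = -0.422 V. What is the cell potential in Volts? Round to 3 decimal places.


Standard cell potential: E_cell = E_cathode - E_anode.
E_cell = 1.288 - (-0.422)
E_cell = 1.71 V, rounded to 3 dp:

1.710 V


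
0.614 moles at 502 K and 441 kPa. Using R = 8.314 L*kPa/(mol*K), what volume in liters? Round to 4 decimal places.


PV = nRT, solve for V = nRT / P.
nRT = 0.614 * 8.314 * 502 = 2562.6076
V = 2562.6076 / 441
V = 5.81090159 L, rounded to 4 dp:

5.8109 L


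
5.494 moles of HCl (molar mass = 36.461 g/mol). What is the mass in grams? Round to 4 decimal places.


mass = n * M
mass = 5.494 * 36.461
mass = 200.316734 g, rounded to 4 dp:

200.3167 g


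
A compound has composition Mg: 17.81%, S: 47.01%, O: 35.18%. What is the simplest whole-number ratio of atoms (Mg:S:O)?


Assume 100 g of compound, divide each mass% by atomic mass to get moles, then normalize by the smallest to get a raw atom ratio.
Moles per 100 g: Mg: 17.81/24.305 = 0.7328, S: 47.01/32.065 = 1.4661, O: 35.18/15.999 = 2.1989
Raw ratio (divide by min = 0.7328): Mg: 1.0, S: 2.001, O: 3.001
Multiply by 1 to clear fractions: Mg: 1.0 ~= 1, S: 2.001 ~= 2, O: 3.001 ~= 3
Reduce by GCD to get the simplest whole-number ratio:

1:2:3


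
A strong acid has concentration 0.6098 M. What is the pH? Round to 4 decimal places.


A strong acid dissociates completely, so [H+] equals the given concentration.
pH = -log10([H+]) = -log10(0.6098)
pH = 0.21481258, rounded to 4 dp:

0.2148


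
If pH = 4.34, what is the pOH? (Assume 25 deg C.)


At 25 deg C, pH + pOH = 14.
pOH = 14 - pH = 14 - 4.34
pOH = 9.66:

9.66


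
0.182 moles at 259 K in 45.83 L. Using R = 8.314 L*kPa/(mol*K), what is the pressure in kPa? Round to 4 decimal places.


PV = nRT, solve for P = nRT / V.
nRT = 0.182 * 8.314 * 259 = 391.9053
P = 391.9053 / 45.83
P = 8.551283 kPa, rounded to 4 dp:

8.5513 kPa


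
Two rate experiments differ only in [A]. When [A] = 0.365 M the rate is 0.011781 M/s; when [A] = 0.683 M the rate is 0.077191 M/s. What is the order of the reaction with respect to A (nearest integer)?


Rate is proportional to [A]^n, so rate2/rate1 = ([A]2/[A]1)^n. Take logs to solve for n.
rate2/rate1 = 0.077191 / 0.011781 = 6.5522
[A]2/[A]1 = 0.683 / 0.365 = 1.8712
n = ln(6.5522) / ln(1.8712) = 3.0
Nearest integer order:

3


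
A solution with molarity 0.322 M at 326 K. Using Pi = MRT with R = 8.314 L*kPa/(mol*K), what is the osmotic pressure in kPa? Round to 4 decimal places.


Osmotic pressure (van't Hoff): Pi = M*R*T.
RT = 8.314 * 326 = 2710.364
Pi = 0.322 * 2710.364
Pi = 872.737208 kPa, rounded to 4 dp:

872.7372 kPa


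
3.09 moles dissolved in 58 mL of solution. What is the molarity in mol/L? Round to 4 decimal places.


Convert volume to liters: V_L = V_mL / 1000.
V_L = 58 / 1000 = 0.058 L
M = n / V_L = 3.09 / 0.058
M = 53.27586207 mol/L, rounded to 4 dp:

53.2759 mol/L


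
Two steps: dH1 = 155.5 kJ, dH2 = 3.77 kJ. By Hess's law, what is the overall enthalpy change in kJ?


Hess's law: enthalpy is a state function, so add the step enthalpies.
dH_total = dH1 + dH2 = 155.5 + (3.77)
dH_total = 159.27 kJ:

159.27 kJ


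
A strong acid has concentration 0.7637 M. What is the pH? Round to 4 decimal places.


A strong acid dissociates completely, so [H+] equals the given concentration.
pH = -log10([H+]) = -log10(0.7637)
pH = 0.11707721, rounded to 4 dp:

0.1171


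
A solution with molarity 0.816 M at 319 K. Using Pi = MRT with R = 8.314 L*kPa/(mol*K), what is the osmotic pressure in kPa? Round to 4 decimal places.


Osmotic pressure (van't Hoff): Pi = M*R*T.
RT = 8.314 * 319 = 2652.166
Pi = 0.816 * 2652.166
Pi = 2164.167456 kPa, rounded to 4 dp:

2164.1675 kPa


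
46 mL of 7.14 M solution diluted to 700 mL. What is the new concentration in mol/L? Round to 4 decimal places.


Dilution: M1*V1 = M2*V2, solve for M2.
M2 = M1*V1 / V2
M2 = 7.14 * 46 / 700
M2 = 328.44 / 700
M2 = 0.4692 mol/L, rounded to 4 dp:

0.4692 mol/L


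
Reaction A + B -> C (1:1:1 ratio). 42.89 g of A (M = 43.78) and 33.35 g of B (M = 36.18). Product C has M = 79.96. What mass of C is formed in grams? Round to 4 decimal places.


Find moles of each reactant; the smaller value is the limiting reagent in a 1:1:1 reaction, so moles_C equals moles of the limiter.
n_A = mass_A / M_A = 42.89 / 43.78 = 0.979671 mol
n_B = mass_B / M_B = 33.35 / 36.18 = 0.92178 mol
Limiting reagent: B (smaller), n_limiting = 0.92178 mol
mass_C = n_limiting * M_C = 0.92178 * 79.96
mass_C = 73.7055288 g, rounded to 4 dp:

73.7055 g


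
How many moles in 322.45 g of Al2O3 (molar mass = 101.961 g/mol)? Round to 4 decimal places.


n = mass / M
n = 322.45 / 101.961
n = 3.16248369 mol, rounded to 4 dp:

3.1625 mol


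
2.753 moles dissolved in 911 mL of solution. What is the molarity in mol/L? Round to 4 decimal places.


Convert volume to liters: V_L = V_mL / 1000.
V_L = 911 / 1000 = 0.911 L
M = n / V_L = 2.753 / 0.911
M = 3.0219539 mol/L, rounded to 4 dp:

3.0220 mol/L


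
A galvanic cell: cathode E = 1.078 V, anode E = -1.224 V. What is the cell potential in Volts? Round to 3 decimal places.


Standard cell potential: E_cell = E_cathode - E_anode.
E_cell = 1.078 - (-1.224)
E_cell = 2.302 V, rounded to 3 dp:

2.302 V


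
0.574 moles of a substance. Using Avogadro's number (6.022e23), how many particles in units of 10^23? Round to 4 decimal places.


N = n * NA, then divide by 1e23 for the requested units.
N / 1e23 = n * 6.022
N / 1e23 = 0.574 * 6.022
N / 1e23 = 3.456628, rounded to 4 dp:

3.4566


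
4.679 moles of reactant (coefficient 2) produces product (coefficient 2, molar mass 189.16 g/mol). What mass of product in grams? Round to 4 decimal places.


Use the coefficient ratio to convert reactant moles to product moles, then multiply by the product's molar mass.
moles_P = moles_R * (coeff_P / coeff_R) = 4.679 * (2/2) = 4.679
mass_P = moles_P * M_P = 4.679 * 189.16
mass_P = 885.07964 g, rounded to 4 dp:

885.0796 g


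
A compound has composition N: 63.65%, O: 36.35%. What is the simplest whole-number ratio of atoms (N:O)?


Assume 100 g of compound, divide each mass% by atomic mass to get moles, then normalize by the smallest to get a raw atom ratio.
Moles per 100 g: N: 63.65/14.007 = 4.5442, O: 36.35/15.999 = 2.272
Raw ratio (divide by min = 2.272): N: 2.0, O: 1.0
Multiply by 1 to clear fractions: N: 2.0 ~= 2, O: 1.0 ~= 1
Reduce by GCD to get the simplest whole-number ratio:

2:1


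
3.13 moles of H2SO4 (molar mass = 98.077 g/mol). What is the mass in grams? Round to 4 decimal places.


mass = n * M
mass = 3.13 * 98.077
mass = 306.98101 g, rounded to 4 dp:

306.9810 g


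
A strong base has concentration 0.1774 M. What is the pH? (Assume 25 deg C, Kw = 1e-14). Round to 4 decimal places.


A strong base dissociates completely, so [OH-] equals the given concentration.
pOH = -log10([OH-]) = -log10(0.1774) = 0.751046
pH = 14 - pOH = 14 - 0.751046
pH = 13.248954, rounded to 4 dp:

13.2490


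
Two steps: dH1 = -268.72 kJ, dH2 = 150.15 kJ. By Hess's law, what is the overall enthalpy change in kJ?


Hess's law: enthalpy is a state function, so add the step enthalpies.
dH_total = dH1 + dH2 = -268.72 + (150.15)
dH_total = -118.57 kJ:

-118.57 kJ


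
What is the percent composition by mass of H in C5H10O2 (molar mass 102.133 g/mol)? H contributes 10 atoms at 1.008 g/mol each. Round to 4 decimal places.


pct = 100 * (n_elem * M_elem) / M_total
mass_contribution = 10 * 1.008 = 10.08 g/mol
pct = 100 * 10.08 / 102.133
pct = 9.86948391 %, rounded to 4 dp:

9.8695 %


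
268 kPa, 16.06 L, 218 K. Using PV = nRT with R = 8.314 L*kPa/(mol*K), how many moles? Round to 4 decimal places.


PV = nRT, solve for n = PV / (RT).
PV = 268 * 16.06 = 4304.08
RT = 8.314 * 218 = 1812.452
n = 4304.08 / 1812.452
n = 2.37472772 mol, rounded to 4 dp:

2.3747 mol


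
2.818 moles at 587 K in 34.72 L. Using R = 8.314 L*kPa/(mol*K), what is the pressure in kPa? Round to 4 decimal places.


PV = nRT, solve for P = nRT / V.
nRT = 2.818 * 8.314 * 587 = 13752.7361
P = 13752.7361 / 34.72
P = 396.10415035 kPa, rounded to 4 dp:

396.1042 kPa


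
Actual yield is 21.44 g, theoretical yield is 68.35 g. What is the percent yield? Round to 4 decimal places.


% yield = 100 * actual / theoretical
% yield = 100 * 21.44 / 68.35
% yield = 31.36795903 %, rounded to 4 dp:

31.3680 %


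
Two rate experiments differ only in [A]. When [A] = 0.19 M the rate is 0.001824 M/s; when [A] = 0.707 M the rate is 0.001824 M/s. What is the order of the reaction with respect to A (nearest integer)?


Rate is proportional to [A]^n, so rate2/rate1 = ([A]2/[A]1)^n. Take logs to solve for n.
rate2/rate1 = 0.001824 / 0.001824 = 1.0
[A]2/[A]1 = 0.707 / 0.19 = 3.7211
n = ln(1.0) / ln(3.7211) = 0.0
Nearest integer order:

0


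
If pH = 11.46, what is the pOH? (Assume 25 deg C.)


At 25 deg C, pH + pOH = 14.
pOH = 14 - pH = 14 - 11.46
pOH = 2.54:

2.54


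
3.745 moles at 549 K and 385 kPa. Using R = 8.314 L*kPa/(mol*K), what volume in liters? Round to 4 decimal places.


PV = nRT, solve for V = nRT / P.
nRT = 3.745 * 8.314 * 549 = 17093.6256
V = 17093.6256 / 385
V = 44.39902753 L, rounded to 4 dp:

44.3990 L


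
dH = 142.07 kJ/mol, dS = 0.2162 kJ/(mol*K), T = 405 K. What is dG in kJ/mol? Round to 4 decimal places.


Gibbs: dG = dH - T*dS (consistent units, dS already in kJ/(mol*K)).
T*dS = 405 * 0.2162 = 87.561
dG = 142.07 - (87.561)
dG = 54.509 kJ/mol, rounded to 4 dp:

54.5090 kJ/mol


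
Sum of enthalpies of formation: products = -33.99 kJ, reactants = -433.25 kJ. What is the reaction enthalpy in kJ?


dH_rxn = sum(dH_f products) - sum(dH_f reactants)
dH_rxn = -33.99 - (-433.25)
dH_rxn = 399.26 kJ:

399.26 kJ


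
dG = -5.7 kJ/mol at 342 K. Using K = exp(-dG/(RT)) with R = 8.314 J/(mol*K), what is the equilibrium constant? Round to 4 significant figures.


dG is in kJ/mol; multiply by 1000 to match R in J/(mol*K).
RT = 8.314 * 342 = 2843.388 J/mol
exponent = -dG*1000 / (RT) = -(-5.7*1000) / 2843.388 = 2.00465079
K = exp(2.00465079)
K = 7.4235011, rounded to 4 significant figures:

7.424


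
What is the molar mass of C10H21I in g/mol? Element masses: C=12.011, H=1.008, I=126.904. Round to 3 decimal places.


M = sum(count * atomic_mass) over atoms.
M = 10*12.011 + 21*1.008 + 1*126.904
M = 120.11 + 21.168 + 126.904
M = 268.182 g/mol, rounded to 3 dp:

268.182 g/mol


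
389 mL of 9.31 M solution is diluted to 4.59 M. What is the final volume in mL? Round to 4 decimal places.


Dilution: M1*V1 = M2*V2, solve for V2.
V2 = M1*V1 / M2
V2 = 9.31 * 389 / 4.59
V2 = 3621.59 / 4.59
V2 = 789.01742919 mL, rounded to 4 dp:

789.0174 mL


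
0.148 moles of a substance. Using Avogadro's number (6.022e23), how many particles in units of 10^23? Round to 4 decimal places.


N = n * NA, then divide by 1e23 for the requested units.
N / 1e23 = n * 6.022
N / 1e23 = 0.148 * 6.022
N / 1e23 = 0.891256, rounded to 4 dp:

0.8913


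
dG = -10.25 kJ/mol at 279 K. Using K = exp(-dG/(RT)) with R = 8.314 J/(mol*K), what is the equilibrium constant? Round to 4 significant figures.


dG is in kJ/mol; multiply by 1000 to match R in J/(mol*K).
RT = 8.314 * 279 = 2319.606 J/mol
exponent = -dG*1000 / (RT) = -(-10.25*1000) / 2319.606 = 4.41885389
K = exp(4.41885389)
K = 83.001102, rounded to 4 significant figures:

83.00


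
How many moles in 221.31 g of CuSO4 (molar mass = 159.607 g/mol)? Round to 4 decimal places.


n = mass / M
n = 221.31 / 159.607
n = 1.38659332 mol, rounded to 4 dp:

1.3866 mol


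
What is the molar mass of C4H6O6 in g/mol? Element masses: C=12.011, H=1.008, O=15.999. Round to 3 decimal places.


M = sum(count * atomic_mass) over atoms.
M = 4*12.011 + 6*1.008 + 6*15.999
M = 48.044 + 6.048 + 95.994
M = 150.086 g/mol, rounded to 3 dp:

150.086 g/mol


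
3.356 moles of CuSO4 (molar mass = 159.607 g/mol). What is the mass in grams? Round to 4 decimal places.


mass = n * M
mass = 3.356 * 159.607
mass = 535.641092 g, rounded to 4 dp:

535.6411 g


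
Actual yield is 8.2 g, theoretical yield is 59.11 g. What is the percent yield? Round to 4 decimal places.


% yield = 100 * actual / theoretical
% yield = 100 * 8.2 / 59.11
% yield = 13.87244121 %, rounded to 4 dp:

13.8724 %


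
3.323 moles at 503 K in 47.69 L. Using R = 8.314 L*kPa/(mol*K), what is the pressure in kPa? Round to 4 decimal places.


PV = nRT, solve for P = nRT / V.
nRT = 3.323 * 8.314 * 503 = 13896.5933
P = 13896.5933 / 47.69
P = 291.39428182 kPa, rounded to 4 dp:

291.3943 kPa


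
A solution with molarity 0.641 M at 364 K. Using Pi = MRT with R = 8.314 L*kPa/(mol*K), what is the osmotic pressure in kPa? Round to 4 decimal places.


Osmotic pressure (van't Hoff): Pi = M*R*T.
RT = 8.314 * 364 = 3026.296
Pi = 0.641 * 3026.296
Pi = 1939.855736 kPa, rounded to 4 dp:

1939.8557 kPa


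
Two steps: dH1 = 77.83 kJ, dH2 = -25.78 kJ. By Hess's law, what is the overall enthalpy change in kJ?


Hess's law: enthalpy is a state function, so add the step enthalpies.
dH_total = dH1 + dH2 = 77.83 + (-25.78)
dH_total = 52.05 kJ:

52.05 kJ


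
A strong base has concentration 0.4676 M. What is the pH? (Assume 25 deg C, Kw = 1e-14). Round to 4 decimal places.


A strong base dissociates completely, so [OH-] equals the given concentration.
pOH = -log10([OH-]) = -log10(0.4676) = 0.330125
pH = 14 - pOH = 14 - 0.330125
pH = 13.669875, rounded to 4 dp:

13.6699


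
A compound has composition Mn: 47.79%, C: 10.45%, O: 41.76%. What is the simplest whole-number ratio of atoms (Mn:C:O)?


Assume 100 g of compound, divide each mass% by atomic mass to get moles, then normalize by the smallest to get a raw atom ratio.
Moles per 100 g: Mn: 47.79/54.938 = 0.8699, C: 10.45/12.011 = 0.87, O: 41.76/15.999 = 2.6102
Raw ratio (divide by min = 0.8699): Mn: 1.0, C: 1.0, O: 3.001
Multiply by 1 to clear fractions: Mn: 1.0 ~= 1, C: 1.0 ~= 1, O: 3.001 ~= 3
Reduce by GCD to get the simplest whole-number ratio:

1:1:3


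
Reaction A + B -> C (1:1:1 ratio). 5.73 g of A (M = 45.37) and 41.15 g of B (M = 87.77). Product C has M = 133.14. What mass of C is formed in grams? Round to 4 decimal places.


Find moles of each reactant; the smaller value is the limiting reagent in a 1:1:1 reaction, so moles_C equals moles of the limiter.
n_A = mass_A / M_A = 5.73 / 45.37 = 0.126295 mol
n_B = mass_B / M_B = 41.15 / 87.77 = 0.468839 mol
Limiting reagent: A (smaller), n_limiting = 0.126295 mol
mass_C = n_limiting * M_C = 0.126295 * 133.14
mass_C = 16.8149163 g, rounded to 4 dp:

16.8149 g


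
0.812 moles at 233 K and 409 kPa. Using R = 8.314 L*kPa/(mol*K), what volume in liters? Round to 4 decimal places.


PV = nRT, solve for V = nRT / P.
nRT = 0.812 * 8.314 * 233 = 1572.9755
V = 1572.9755 / 409
V = 3.84590587 L, rounded to 4 dp:

3.8459 L


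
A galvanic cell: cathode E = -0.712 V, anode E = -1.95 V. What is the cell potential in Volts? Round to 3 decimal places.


Standard cell potential: E_cell = E_cathode - E_anode.
E_cell = -0.712 - (-1.95)
E_cell = 1.238 V, rounded to 3 dp:

1.238 V


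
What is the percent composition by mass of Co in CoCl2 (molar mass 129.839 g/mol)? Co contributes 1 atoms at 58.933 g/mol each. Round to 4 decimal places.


pct = 100 * (n_elem * M_elem) / M_total
mass_contribution = 1 * 58.933 = 58.933 g/mol
pct = 100 * 58.933 / 129.839
pct = 45.38928981 %, rounded to 4 dp:

45.3893 %


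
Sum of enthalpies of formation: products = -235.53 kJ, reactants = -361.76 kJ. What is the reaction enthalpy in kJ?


dH_rxn = sum(dH_f products) - sum(dH_f reactants)
dH_rxn = -235.53 - (-361.76)
dH_rxn = 126.23 kJ:

126.23 kJ


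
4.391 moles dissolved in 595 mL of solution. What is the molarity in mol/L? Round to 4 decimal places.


Convert volume to liters: V_L = V_mL / 1000.
V_L = 595 / 1000 = 0.595 L
M = n / V_L = 4.391 / 0.595
M = 7.37983193 mol/L, rounded to 4 dp:

7.3798 mol/L


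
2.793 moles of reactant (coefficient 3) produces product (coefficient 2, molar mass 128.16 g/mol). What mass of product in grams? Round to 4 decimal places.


Use the coefficient ratio to convert reactant moles to product moles, then multiply by the product's molar mass.
moles_P = moles_R * (coeff_P / coeff_R) = 2.793 * (2/3) = 1.862
mass_P = moles_P * M_P = 1.862 * 128.16
mass_P = 238.63392 g, rounded to 4 dp:

238.6339 g


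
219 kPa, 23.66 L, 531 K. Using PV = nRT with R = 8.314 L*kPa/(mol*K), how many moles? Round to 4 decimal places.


PV = nRT, solve for n = PV / (RT).
PV = 219 * 23.66 = 5181.54
RT = 8.314 * 531 = 4414.734
n = 5181.54 / 4414.734
n = 1.17369246 mol, rounded to 4 dp:

1.1737 mol


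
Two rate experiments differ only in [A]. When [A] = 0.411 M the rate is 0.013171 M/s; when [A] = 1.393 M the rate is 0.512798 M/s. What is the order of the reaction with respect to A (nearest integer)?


Rate is proportional to [A]^n, so rate2/rate1 = ([A]2/[A]1)^n. Take logs to solve for n.
rate2/rate1 = 0.512798 / 0.013171 = 38.9339
[A]2/[A]1 = 1.393 / 0.411 = 3.3893
n = ln(38.9339) / ln(3.3893) = 3.0
Nearest integer order:

3


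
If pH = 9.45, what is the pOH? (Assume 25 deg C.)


At 25 deg C, pH + pOH = 14.
pOH = 14 - pH = 14 - 9.45
pOH = 4.55:

4.55


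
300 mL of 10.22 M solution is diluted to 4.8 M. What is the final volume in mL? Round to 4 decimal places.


Dilution: M1*V1 = M2*V2, solve for V2.
V2 = M1*V1 / M2
V2 = 10.22 * 300 / 4.8
V2 = 3066.0 / 4.8
V2 = 638.75 mL, rounded to 4 dp:

638.7500 mL


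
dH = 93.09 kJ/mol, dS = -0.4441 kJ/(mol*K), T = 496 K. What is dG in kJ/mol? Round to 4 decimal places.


Gibbs: dG = dH - T*dS (consistent units, dS already in kJ/(mol*K)).
T*dS = 496 * -0.4441 = -220.2736
dG = 93.09 - (-220.2736)
dG = 313.3636 kJ/mol, rounded to 4 dp:

313.3636 kJ/mol


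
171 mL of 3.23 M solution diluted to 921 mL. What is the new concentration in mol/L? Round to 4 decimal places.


Dilution: M1*V1 = M2*V2, solve for M2.
M2 = M1*V1 / V2
M2 = 3.23 * 171 / 921
M2 = 552.33 / 921
M2 = 0.59970684 mol/L, rounded to 4 dp:

0.5997 mol/L


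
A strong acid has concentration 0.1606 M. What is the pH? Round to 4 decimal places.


A strong acid dissociates completely, so [H+] equals the given concentration.
pH = -log10([H+]) = -log10(0.1606)
pH = 0.79425446, rounded to 4 dp:

0.7943


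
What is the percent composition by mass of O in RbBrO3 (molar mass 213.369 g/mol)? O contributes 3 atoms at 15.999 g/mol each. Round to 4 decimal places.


pct = 100 * (n_elem * M_elem) / M_total
mass_contribution = 3 * 15.999 = 47.997 g/mol
pct = 100 * 47.997 / 213.369
pct = 22.4948329 %, rounded to 4 dp:

22.4948 %


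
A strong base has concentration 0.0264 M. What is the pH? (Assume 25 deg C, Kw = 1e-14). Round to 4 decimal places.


A strong base dissociates completely, so [OH-] equals the given concentration.
pOH = -log10([OH-]) = -log10(0.0264) = 1.578396
pH = 14 - pOH = 14 - 1.578396
pH = 12.421604, rounded to 4 dp:

12.4216


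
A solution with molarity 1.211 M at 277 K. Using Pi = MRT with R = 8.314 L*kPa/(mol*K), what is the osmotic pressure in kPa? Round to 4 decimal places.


Osmotic pressure (van't Hoff): Pi = M*R*T.
RT = 8.314 * 277 = 2302.978
Pi = 1.211 * 2302.978
Pi = 2788.906358 kPa, rounded to 4 dp:

2788.9064 kPa


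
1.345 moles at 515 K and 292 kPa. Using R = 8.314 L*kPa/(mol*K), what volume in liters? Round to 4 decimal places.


PV = nRT, solve for V = nRT / P.
nRT = 1.345 * 8.314 * 515 = 5758.8999
V = 5758.8999 / 292
V = 19.72225993 L, rounded to 4 dp:

19.7223 L


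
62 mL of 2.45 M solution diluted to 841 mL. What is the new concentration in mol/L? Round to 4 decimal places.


Dilution: M1*V1 = M2*V2, solve for M2.
M2 = M1*V1 / V2
M2 = 2.45 * 62 / 841
M2 = 151.9 / 841
M2 = 0.18061831 mol/L, rounded to 4 dp:

0.1806 mol/L


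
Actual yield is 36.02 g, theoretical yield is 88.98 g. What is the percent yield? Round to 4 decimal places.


% yield = 100 * actual / theoretical
% yield = 100 * 36.02 / 88.98
% yield = 40.48100697 %, rounded to 4 dp:

40.4810 %


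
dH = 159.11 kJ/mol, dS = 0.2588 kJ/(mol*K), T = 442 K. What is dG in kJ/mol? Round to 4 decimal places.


Gibbs: dG = dH - T*dS (consistent units, dS already in kJ/(mol*K)).
T*dS = 442 * 0.2588 = 114.3896
dG = 159.11 - (114.3896)
dG = 44.7204 kJ/mol, rounded to 4 dp:

44.7204 kJ/mol


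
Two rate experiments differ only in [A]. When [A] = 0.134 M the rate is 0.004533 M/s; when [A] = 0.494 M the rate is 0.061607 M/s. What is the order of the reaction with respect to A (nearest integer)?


Rate is proportional to [A]^n, so rate2/rate1 = ([A]2/[A]1)^n. Take logs to solve for n.
rate2/rate1 = 0.061607 / 0.004533 = 13.5908
[A]2/[A]1 = 0.494 / 0.134 = 3.6866
n = ln(13.5908) / ln(3.6866) = 2.0
Nearest integer order:

2


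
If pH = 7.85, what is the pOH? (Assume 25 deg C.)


At 25 deg C, pH + pOH = 14.
pOH = 14 - pH = 14 - 7.85
pOH = 6.15:

6.15


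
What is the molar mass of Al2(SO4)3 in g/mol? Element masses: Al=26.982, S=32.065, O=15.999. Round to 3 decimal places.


M = sum(count * atomic_mass) over atoms.
M = 2*26.982 + 3*32.065 + 12*15.999
M = 53.964 + 96.195 + 191.988
M = 342.147 g/mol, rounded to 3 dp:

342.147 g/mol


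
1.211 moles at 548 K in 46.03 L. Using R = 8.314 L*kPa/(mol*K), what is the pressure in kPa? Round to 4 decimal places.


PV = nRT, solve for P = nRT / V.
nRT = 1.211 * 8.314 * 548 = 5517.4032
P = 5517.4032 / 46.03
P = 119.86537476 kPa, rounded to 4 dp:

119.8654 kPa


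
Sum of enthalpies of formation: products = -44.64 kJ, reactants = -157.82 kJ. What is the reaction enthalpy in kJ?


dH_rxn = sum(dH_f products) - sum(dH_f reactants)
dH_rxn = -44.64 - (-157.82)
dH_rxn = 113.18 kJ:

113.18 kJ


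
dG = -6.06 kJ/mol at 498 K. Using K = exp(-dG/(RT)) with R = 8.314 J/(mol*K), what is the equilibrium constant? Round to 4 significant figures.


dG is in kJ/mol; multiply by 1000 to match R in J/(mol*K).
RT = 8.314 * 498 = 4140.372 J/mol
exponent = -dG*1000 / (RT) = -(-6.06*1000) / 4140.372 = 1.4636366
K = exp(1.4636366)
K = 4.3216471, rounded to 4 significant figures:

4.322


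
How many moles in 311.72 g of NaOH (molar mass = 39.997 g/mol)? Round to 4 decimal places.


n = mass / M
n = 311.72 / 39.997
n = 7.79358452 mol, rounded to 4 dp:

7.7936 mol


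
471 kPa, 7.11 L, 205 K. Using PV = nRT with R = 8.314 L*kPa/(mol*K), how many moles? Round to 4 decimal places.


PV = nRT, solve for n = PV / (RT).
PV = 471 * 7.11 = 3348.81
RT = 8.314 * 205 = 1704.37
n = 3348.81 / 1704.37
n = 1.96483745 mol, rounded to 4 dp:

1.9648 mol


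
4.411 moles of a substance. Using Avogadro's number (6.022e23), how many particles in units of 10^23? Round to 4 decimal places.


N = n * NA, then divide by 1e23 for the requested units.
N / 1e23 = n * 6.022
N / 1e23 = 4.411 * 6.022
N / 1e23 = 26.563042, rounded to 4 dp:

26.5630


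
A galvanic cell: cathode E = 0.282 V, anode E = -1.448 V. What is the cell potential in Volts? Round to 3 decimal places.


Standard cell potential: E_cell = E_cathode - E_anode.
E_cell = 0.282 - (-1.448)
E_cell = 1.73 V, rounded to 3 dp:

1.730 V


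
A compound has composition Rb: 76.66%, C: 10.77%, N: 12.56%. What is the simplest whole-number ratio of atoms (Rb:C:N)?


Assume 100 g of compound, divide each mass% by atomic mass to get moles, then normalize by the smallest to get a raw atom ratio.
Moles per 100 g: Rb: 76.66/85.468 = 0.8969, C: 10.77/12.011 = 0.8967, N: 12.56/14.007 = 0.8967
Raw ratio (divide by min = 0.8967): Rb: 1.0, C: 1.0, N: 1.0
Multiply by 1 to clear fractions: Rb: 1.0 ~= 1, C: 1.0 ~= 1, N: 1.0 ~= 1
Reduce by GCD to get the simplest whole-number ratio:

1:1:1


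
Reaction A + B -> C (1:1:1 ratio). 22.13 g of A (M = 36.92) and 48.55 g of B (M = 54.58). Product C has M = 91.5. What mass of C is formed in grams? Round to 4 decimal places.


Find moles of each reactant; the smaller value is the limiting reagent in a 1:1:1 reaction, so moles_C equals moles of the limiter.
n_A = mass_A / M_A = 22.13 / 36.92 = 0.599404 mol
n_B = mass_B / M_B = 48.55 / 54.58 = 0.88952 mol
Limiting reagent: A (smaller), n_limiting = 0.599404 mol
mass_C = n_limiting * M_C = 0.599404 * 91.5
mass_C = 54.845466 g, rounded to 4 dp:

54.8455 g


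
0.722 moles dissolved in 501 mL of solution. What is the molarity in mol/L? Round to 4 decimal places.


Convert volume to liters: V_L = V_mL / 1000.
V_L = 501 / 1000 = 0.501 L
M = n / V_L = 0.722 / 0.501
M = 1.44111776 mol/L, rounded to 4 dp:

1.4411 mol/L


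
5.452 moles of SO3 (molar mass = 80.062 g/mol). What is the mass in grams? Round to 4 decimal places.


mass = n * M
mass = 5.452 * 80.062
mass = 436.498024 g, rounded to 4 dp:

436.4980 g


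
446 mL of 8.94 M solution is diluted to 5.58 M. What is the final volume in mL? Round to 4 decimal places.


Dilution: M1*V1 = M2*V2, solve for V2.
V2 = M1*V1 / M2
V2 = 8.94 * 446 / 5.58
V2 = 3987.24 / 5.58
V2 = 714.55913978 mL, rounded to 4 dp:

714.5591 mL


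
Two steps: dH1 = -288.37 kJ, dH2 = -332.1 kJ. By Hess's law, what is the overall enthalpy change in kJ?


Hess's law: enthalpy is a state function, so add the step enthalpies.
dH_total = dH1 + dH2 = -288.37 + (-332.1)
dH_total = -620.47 kJ:

-620.47 kJ


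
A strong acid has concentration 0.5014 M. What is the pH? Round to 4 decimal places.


A strong acid dissociates completely, so [H+] equals the given concentration.
pH = -log10([H+]) = -log10(0.5014)
pH = 0.29981567, rounded to 4 dp:

0.2998


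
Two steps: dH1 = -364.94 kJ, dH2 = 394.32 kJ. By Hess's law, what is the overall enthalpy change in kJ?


Hess's law: enthalpy is a state function, so add the step enthalpies.
dH_total = dH1 + dH2 = -364.94 + (394.32)
dH_total = 29.38 kJ:

29.38 kJ


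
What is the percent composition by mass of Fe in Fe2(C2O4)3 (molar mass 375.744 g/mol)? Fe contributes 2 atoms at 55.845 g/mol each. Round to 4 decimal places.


pct = 100 * (n_elem * M_elem) / M_total
mass_contribution = 2 * 55.845 = 111.69 g/mol
pct = 100 * 111.69 / 375.744
pct = 29.72502555 %, rounded to 4 dp:

29.7250 %


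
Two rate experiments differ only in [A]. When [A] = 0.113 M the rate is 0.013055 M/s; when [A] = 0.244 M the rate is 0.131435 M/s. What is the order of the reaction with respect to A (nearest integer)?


Rate is proportional to [A]^n, so rate2/rate1 = ([A]2/[A]1)^n. Take logs to solve for n.
rate2/rate1 = 0.131435 / 0.013055 = 10.0678
[A]2/[A]1 = 0.244 / 0.113 = 2.1593
n = ln(10.0678) / ln(2.1593) = 3.0
Nearest integer order:

3


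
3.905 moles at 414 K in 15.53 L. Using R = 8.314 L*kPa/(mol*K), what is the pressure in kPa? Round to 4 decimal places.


PV = nRT, solve for P = nRT / V.
nRT = 3.905 * 8.314 * 414 = 13440.9944
P = 13440.9944 / 15.53
P = 865.48579524 kPa, rounded to 4 dp:

865.4858 kPa


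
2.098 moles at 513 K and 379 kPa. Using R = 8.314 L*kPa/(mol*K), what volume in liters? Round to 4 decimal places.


PV = nRT, solve for V = nRT / P.
nRT = 2.098 * 8.314 * 513 = 8948.142
V = 8948.142 / 379
V = 23.60987335 L, rounded to 4 dp:

23.6099 L


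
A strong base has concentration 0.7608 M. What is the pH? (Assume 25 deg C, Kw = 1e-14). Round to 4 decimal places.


A strong base dissociates completely, so [OH-] equals the given concentration.
pOH = -log10([OH-]) = -log10(0.7608) = 0.118729
pH = 14 - pOH = 14 - 0.118729
pH = 13.881271, rounded to 4 dp:

13.8813


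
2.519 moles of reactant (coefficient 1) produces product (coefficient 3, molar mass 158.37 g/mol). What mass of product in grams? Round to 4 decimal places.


Use the coefficient ratio to convert reactant moles to product moles, then multiply by the product's molar mass.
moles_P = moles_R * (coeff_P / coeff_R) = 2.519 * (3/1) = 7.557
mass_P = moles_P * M_P = 7.557 * 158.37
mass_P = 1196.80209 g, rounded to 4 dp:

1196.8021 g


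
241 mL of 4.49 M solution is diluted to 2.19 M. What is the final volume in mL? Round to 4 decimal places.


Dilution: M1*V1 = M2*V2, solve for V2.
V2 = M1*V1 / M2
V2 = 4.49 * 241 / 2.19
V2 = 1082.09 / 2.19
V2 = 494.10502283 mL, rounded to 4 dp:

494.1050 mL


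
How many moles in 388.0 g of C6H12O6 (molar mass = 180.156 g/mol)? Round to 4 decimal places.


n = mass / M
n = 388.0 / 180.156
n = 2.15368903 mol, rounded to 4 dp:

2.1537 mol


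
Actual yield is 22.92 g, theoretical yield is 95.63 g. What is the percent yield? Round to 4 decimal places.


% yield = 100 * actual / theoretical
% yield = 100 * 22.92 / 95.63
% yield = 23.96737425 %, rounded to 4 dp:

23.9674 %


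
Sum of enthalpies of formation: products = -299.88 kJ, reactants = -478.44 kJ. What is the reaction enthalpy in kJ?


dH_rxn = sum(dH_f products) - sum(dH_f reactants)
dH_rxn = -299.88 - (-478.44)
dH_rxn = 178.56 kJ:

178.56 kJ


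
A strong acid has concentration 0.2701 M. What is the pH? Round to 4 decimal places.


A strong acid dissociates completely, so [H+] equals the given concentration.
pH = -log10([H+]) = -log10(0.2701)
pH = 0.56847542, rounded to 4 dp:

0.5685


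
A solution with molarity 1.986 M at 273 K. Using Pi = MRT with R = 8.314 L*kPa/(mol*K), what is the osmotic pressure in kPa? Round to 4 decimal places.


Osmotic pressure (van't Hoff): Pi = M*R*T.
RT = 8.314 * 273 = 2269.722
Pi = 1.986 * 2269.722
Pi = 4507.667892 kPa, rounded to 4 dp:

4507.6679 kPa
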